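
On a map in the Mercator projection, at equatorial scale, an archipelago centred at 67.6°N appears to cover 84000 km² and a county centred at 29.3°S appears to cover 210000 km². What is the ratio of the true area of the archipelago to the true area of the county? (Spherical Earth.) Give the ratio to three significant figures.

0.0764

Since Mercator area scale is 1/cos²φ, the true area equals the apparent area multiplied by cos²φ.
True area of archipelago: 84000 × cos²(67.6°) = 84000 × 0.1452 = 12200 km².
True area of county: 210000 × cos²(29.3°) = 210000 × 0.7605 = 159700 km².
Ratio = 12200 / 159700 ≈ 0.0764.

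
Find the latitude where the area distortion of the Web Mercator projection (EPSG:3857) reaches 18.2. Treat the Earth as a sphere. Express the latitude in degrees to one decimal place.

76.4°

Mercator areal scale is sec²φ.
sec²φ = 18.2  ⇒  cos²φ = 0.05495  ⇒  cos φ = 0.2344.
φ = arccos(0.2344) ≈ 76.4°.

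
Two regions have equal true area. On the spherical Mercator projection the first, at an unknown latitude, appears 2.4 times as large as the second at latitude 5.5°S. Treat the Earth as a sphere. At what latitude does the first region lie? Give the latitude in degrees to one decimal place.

On Mercator, (apparent₁)/(apparent₂) = sec²φ₁ / sec²φ₂ when true areas are equal.
cos²φ₂ / cos²φ₁ = 2.4  ⇒  cos φ₁ = cos 5.5° / √2.4 = 0.9954/1.549 = 0.6425.
φ₁ = arccos(0.6425) ≈ 50.0°.

50.0°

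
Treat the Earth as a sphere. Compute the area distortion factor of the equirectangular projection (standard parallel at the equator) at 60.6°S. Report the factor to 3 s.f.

In the plate carrée (x = Rλ, y = Rφ), meridians are true-scale (h = 1) and parallels are stretched by k = sec φ.
Areal scale = h·k = 1 × sec φ; at 60.6°, h = 1.000, k = 2.037, so h·k = 2.037.

2.04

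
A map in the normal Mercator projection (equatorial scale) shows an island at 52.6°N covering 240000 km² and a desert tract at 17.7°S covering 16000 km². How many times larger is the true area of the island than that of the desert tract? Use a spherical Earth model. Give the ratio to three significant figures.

6.10

Mercator's areal exaggeration is sec²φ; hence true area = (apparent area) · cos²φ.
True area of island: 240000 × cos²(52.6°) = 240000 × 0.3689 = 88540 km².
True area of desert tract: 16000 × cos²(17.7°) = 16000 × 0.9076 = 14520 km².
Ratio = 88540 / 14520 ≈ 6.10.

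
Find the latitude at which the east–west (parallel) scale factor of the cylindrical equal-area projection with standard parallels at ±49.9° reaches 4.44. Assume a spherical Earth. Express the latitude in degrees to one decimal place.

81.7°

For cylindrical equal-area with standard parallel φ₀, h = cos φ / cos φ₀ and k = cos φ₀ / cos φ, so h·k = 1.
k = cos φ₀ / cos φ = 4.44  ⇒  cos φ = cos 49.9° / 4.44 = 0.1451.
φ = arccos(0.1451) ≈ 81.7°.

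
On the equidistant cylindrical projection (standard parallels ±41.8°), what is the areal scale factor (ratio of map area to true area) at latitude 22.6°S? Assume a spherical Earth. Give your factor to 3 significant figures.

With standard parallel φ₀ = 41.8°, the equirectangular projection gives x = Rλ cos φ₀, y = Rφ, so h = 1 and k = cos 41.8° / cos φ.
Areal scale = h·k = 1 × cos φ₀ / cos φ; at 22.6°, h = 1.000, k = 0.8075, so h·k = 0.8075.

0.807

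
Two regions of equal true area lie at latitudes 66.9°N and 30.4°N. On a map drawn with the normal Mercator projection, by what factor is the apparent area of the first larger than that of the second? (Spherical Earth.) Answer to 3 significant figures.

4.83

On Mercator, area is exaggerated by sec²φ = 1/cos²φ.
At 66.9°: sec²(66.9°) = 1/0.3923² = 6.497.
At 30.4°: sec²(30.4°) = 1/0.8625² = 1.344.
Ratio = 6.497/1.344 = cos²(30.4°)/cos²(66.9°) ≈ 4.83.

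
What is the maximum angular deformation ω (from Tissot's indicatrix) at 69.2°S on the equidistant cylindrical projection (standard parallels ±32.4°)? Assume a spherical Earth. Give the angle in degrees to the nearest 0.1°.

In the equirectangular projection with standard parallel φ₀ = 32.4° (x = Rλ cos φ₀, y = Rφ), meridians are true-scale (h = 1) and the parallel scale is k = cos φ₀ / cos φ.
At 69.2°: h = 1.000, k = 2.378; principal scales a = 2.378, b = 1.000.
sin(ω/2) = (a − b)/(a + b) = 1.378/3.378 = 0.4079, so ω = 2 arcsin(0.4079) ≈ 48.1°.

48.1°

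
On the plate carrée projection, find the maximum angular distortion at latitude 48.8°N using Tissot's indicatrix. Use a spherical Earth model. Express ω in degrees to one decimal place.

Plate carrée maps x = Rλ, y = Rφ. The meridian scale is h = 1 and the parallel scale is k = 1/cos φ = sec φ.
At 48.8°: h = 1.000, k = 1.518; principal scales a = 1.518, b = 1.000.
sin(ω/2) = (a − b)/(a + b) = 0.5182/2.518 = 0.2058, so ω = 2 arcsin(0.2058) ≈ 23.7°.

23.7°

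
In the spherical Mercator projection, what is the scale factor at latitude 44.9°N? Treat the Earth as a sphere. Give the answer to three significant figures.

The Mercator projection is conformal; its linear scale factor is the same in every direction and equals sec φ = 1/cos φ.
k = 1/cos 44.9° = 1/0.7083 = 1.412.

1.41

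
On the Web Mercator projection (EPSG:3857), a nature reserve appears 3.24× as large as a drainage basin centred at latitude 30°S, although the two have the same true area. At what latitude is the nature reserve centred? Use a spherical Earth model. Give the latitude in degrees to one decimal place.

For equal true areas on Mercator, apparent areas scale as sec²φ, so the ratio is cos²φ₂ / cos²φ₁.
cos²φ₂ / cos²φ₁ = 3.24  ⇒  cos φ₁ = cos 30° / √3.24 = 0.8660/1.800 = 0.4811.
φ₁ = arccos(0.4811) ≈ 61.2°.

61.2°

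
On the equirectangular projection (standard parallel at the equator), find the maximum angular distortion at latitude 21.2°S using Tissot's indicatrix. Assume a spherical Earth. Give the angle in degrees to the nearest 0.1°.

4.0°

For the equirectangular projection with φ₀ = 0 (plate carrée), h = 1 along meridians and k = sec φ along parallels.
At 21.2°: h = 1.000, k = 1.073; principal scales a = 1.073, b = 1.000.
sin(ω/2) = (a − b)/(a + b) = 0.07259/2.073 = 0.03502, so ω = 2 arcsin(0.03502) ≈ 4.0°.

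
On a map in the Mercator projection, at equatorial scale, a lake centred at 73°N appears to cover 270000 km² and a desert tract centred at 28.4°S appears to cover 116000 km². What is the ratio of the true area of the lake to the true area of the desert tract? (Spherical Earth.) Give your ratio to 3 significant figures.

Since Mercator area scale is 1/cos²φ, the true area equals the apparent area multiplied by cos²φ.
True area of lake: 270000 × cos²(73°) = 270000 × 0.08548 = 23080 km².
True area of desert tract: 116000 × cos²(28.4°) = 116000 × 0.7738 = 89760 km².
Ratio = 23080 / 89760 ≈ 0.257.

0.257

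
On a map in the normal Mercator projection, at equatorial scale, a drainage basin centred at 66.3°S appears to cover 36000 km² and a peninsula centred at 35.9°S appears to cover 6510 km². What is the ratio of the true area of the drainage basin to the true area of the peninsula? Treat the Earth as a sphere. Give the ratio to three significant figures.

1.36

Since Mercator area scale is 1/cos²φ, the true area equals the apparent area multiplied by cos²φ.
True area of drainage basin: 36000 × cos²(66.3°) = 36000 × 0.1616 = 5816 km².
True area of peninsula: 6510 × cos²(35.9°) = 6510 × 0.6562 = 4272 km².
Ratio = 5816 / 4272 ≈ 1.36.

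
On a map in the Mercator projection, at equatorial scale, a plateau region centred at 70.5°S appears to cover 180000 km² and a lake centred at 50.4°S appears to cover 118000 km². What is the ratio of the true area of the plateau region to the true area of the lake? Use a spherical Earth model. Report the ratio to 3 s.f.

On Mercator the areal scale is sec²φ, so true area = apparent × cos²φ.
True area of plateau region: 180000 × cos²(70.5°) = 180000 × 0.1114 = 20060 km².
True area of lake: 118000 × cos²(50.4°) = 118000 × 0.4063 = 47940 km².
Ratio = 20060 / 47940 ≈ 0.418.

0.418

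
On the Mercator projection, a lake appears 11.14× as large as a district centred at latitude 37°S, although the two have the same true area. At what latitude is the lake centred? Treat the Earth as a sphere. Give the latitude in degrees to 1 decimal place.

Mercator areal scale is sec²φ, so apparent-area ratio = sec²φ₁ / sec²φ₂ = cos²φ₂ / cos²φ₁.
cos²φ₂ / cos²φ₁ = 11.14  ⇒  cos φ₁ = cos 37° / √11.14 = 0.7986/3.338 = 0.2393.
φ₁ = arccos(0.2393) ≈ 76.2°.

76.2°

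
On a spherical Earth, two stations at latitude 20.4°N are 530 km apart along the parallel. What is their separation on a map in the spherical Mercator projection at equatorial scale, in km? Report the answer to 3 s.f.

565 km

The Mercator projection is conformal; its linear scale factor is the same in every direction and equals sec φ = 1/cos φ.
Along the parallel, k = sec 20.4° = 1/0.9373 = 1.067.
Map distance = 530 × 1.067 ≈ 565 km.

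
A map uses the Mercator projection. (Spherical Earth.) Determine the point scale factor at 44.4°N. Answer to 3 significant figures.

1.40

The Mercator projection is conformal; its linear scale factor is the same in every direction and equals sec φ = 1/cos φ.
k = 1/cos 44.4° = 1/0.7145 = 1.400.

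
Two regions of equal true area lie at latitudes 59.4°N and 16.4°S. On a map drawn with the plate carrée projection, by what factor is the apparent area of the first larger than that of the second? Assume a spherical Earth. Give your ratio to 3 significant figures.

1.88

For the equirectangular projection with φ₀ = 0 (plate carrée), h = 1 along meridians and k = sec φ along parallels.
Areal scale at 59.4°: h·k = 1.000 × 1.964 = 1.964.
Areal scale at 16.4°: h·k = 1.000 × 1.042 = 1.042.
Ratio = 1.964/1.042 ≈ 1.88.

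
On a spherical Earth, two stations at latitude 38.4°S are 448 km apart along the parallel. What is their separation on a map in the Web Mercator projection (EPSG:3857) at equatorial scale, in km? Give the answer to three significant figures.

572 km

For Mercator, h = k = sec φ (a conformal cylindrical projection has a single point scale, 1/cos φ).
Along the parallel, k = sec 38.4° = 1/0.7837 = 1.276.
Map distance = 448 × 1.276 ≈ 572 km.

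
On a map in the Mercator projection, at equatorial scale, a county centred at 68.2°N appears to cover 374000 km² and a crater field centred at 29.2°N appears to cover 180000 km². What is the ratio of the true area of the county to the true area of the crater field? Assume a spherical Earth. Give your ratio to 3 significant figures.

Since Mercator area scale is 1/cos²φ, the true area equals the apparent area multiplied by cos²φ.
True area of county: 374000 × cos²(68.2°) = 374000 × 0.1379 = 51580 km².
True area of crater field: 180000 × cos²(29.2°) = 180000 × 0.7620 = 137200 km².
Ratio = 51580 / 137200 ≈ 0.376.

0.376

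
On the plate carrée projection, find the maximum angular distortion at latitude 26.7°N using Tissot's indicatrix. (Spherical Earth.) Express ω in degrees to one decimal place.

6.5°

For the equirectangular projection with φ₀ = 0 (plate carrée), h = 1 along meridians and k = sec φ along parallels.
At 26.7°: h = 1.000, k = 1.119; principal scales a = 1.119, b = 1.000.
sin(ω/2) = (a − b)/(a + b) = 0.1194/2.119 = 0.05632, so ω = 2 arcsin(0.05632) ≈ 6.5°.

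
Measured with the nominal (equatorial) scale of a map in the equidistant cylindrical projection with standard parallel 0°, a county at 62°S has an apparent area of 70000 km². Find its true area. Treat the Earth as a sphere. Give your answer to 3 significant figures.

32900 km²

In the plate carrée (x = Rλ, y = Rφ), meridians are true-scale (h = 1) and parallels are stretched by k = sec φ.
Areal scale = h·k = 1 × sec φ; at 62°, h = 1.000, k = 2.130, so h·k = 2.130.
True area = apparent / (areal scale) = 70000 / 2.130 ≈ 32900 km².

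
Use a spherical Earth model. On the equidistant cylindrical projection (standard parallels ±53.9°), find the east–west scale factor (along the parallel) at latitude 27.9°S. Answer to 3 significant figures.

0.667

The equidistant cylindrical projection with φ₀ = 53.9° has h = 1 (meridians true) and k = cos φ₀ / cos φ along parallels.
k = cos 53.9° / cos 27.9° = 0.5892/0.8838 = 0.6667.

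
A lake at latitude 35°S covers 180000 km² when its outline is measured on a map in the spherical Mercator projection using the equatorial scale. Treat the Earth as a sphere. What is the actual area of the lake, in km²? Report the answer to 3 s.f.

The Mercator projection is conformal; its linear scale factor is the same in every direction and equals sec φ = 1/cos φ.
Areal scale = k² = sec²φ = 1/cos²(35°) = 1/0.8192² = 1.490.
True area = apparent / (areal scale) = 180000 / 1.490 ≈ 121000 km².

121000 km²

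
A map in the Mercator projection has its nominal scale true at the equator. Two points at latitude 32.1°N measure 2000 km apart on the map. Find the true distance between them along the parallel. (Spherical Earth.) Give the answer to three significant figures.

Mercator is conformal, so the point scale is isotropic: h = k = sec φ = 1/cos φ.
Along the parallel at 32.1°, map distances are exaggerated by k = sec 32.1° = 1.180.
True distance = 2000 / 1.180 = 2000 × cos 32.1° ≈ 1690 km.

1690 km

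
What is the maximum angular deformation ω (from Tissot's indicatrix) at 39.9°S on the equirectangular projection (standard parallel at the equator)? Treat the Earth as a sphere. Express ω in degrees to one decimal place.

15.1°

Plate carrée maps x = Rλ, y = Rφ. The meridian scale is h = 1 and the parallel scale is k = 1/cos φ = sec φ.
At 39.9°: h = 1.000, k = 1.304; principal scales a = 1.304, b = 1.000.
sin(ω/2) = (a − b)/(a + b) = 0.3035/2.304 = 0.1318, so ω = 2 arcsin(0.1318) ≈ 15.1°.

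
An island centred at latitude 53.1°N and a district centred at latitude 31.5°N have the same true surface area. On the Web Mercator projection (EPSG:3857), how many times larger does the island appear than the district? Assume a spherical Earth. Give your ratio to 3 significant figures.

2.02

Mercator is conformal with k = sec φ, so areal scale = k² = sec²φ.
At 53.1°: sec²(53.1°) = 1/0.6004² = 2.774.
At 31.5°: sec²(31.5°) = 1/0.8526² = 1.376.
Ratio = 2.774/1.376 = cos²(31.5°)/cos²(53.1°) ≈ 2.02.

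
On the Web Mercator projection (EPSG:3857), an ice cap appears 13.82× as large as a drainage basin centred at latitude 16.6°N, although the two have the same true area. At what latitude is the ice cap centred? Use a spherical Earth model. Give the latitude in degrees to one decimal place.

For equal true areas on Mercator, apparent areas scale as sec²φ, so the ratio is cos²φ₂ / cos²φ₁.
cos²φ₂ / cos²φ₁ = 13.82  ⇒  cos φ₁ = cos 16.6° / √13.82 = 0.9583/3.718 = 0.2578.
φ₁ = arccos(0.2578) ≈ 75.1°.

75.1°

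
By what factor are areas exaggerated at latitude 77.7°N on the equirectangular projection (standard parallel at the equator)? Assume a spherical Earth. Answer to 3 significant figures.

Plate carrée maps x = Rλ, y = Rφ. The meridian scale is h = 1 and the parallel scale is k = 1/cos φ = sec φ.
Areal scale = h·k = 1 × sec φ; at 77.7°, h = 1.000, k = 4.694, so h·k = 4.694.

4.69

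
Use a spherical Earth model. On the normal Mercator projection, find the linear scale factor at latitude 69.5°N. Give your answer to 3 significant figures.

2.86

The Mercator projection is conformal; its linear scale factor is the same in every direction and equals sec φ = 1/cos φ.
k = 1/cos 69.5° = 1/0.3502 = 2.855.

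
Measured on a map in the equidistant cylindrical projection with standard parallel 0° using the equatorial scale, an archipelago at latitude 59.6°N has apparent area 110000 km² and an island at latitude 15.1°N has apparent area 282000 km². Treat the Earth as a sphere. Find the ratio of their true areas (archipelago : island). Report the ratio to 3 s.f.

0.204

On the plate carrée, areal scale = h·k = 1 × sec φ, so true area = apparent × cos φ.
True area of archipelago: 110000 × cos(59.6°) = 110000 × 0.5060 = 55660 km².
True area of island: 282000 × cos(15.1°) = 282000 × 0.9655 = 272300 km².
Ratio = 55660 / 272300 ≈ 0.204.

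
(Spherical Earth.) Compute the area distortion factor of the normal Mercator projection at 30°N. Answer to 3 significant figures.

1.33

For Mercator, h = k = sec φ (a conformal cylindrical projection has a single point scale, 1/cos φ).
Areal scale = k² = sec²φ = 1/cos²(30°) = 1/0.8660² = 1.333.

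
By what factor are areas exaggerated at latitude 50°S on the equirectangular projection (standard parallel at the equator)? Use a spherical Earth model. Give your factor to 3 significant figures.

In the plate carrée (x = Rλ, y = Rφ), meridians are true-scale (h = 1) and parallels are stretched by k = sec φ.
Areal scale = h·k = 1 × sec φ; at 50°, h = 1.000, k = 1.556, so h·k = 1.556.

1.56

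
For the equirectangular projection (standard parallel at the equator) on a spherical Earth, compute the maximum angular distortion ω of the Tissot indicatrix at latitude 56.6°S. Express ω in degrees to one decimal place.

For the equirectangular projection with φ₀ = 0 (plate carrée), h = 1 along meridians and k = sec φ along parallels.
At 56.6°: h = 1.000, k = 1.817; principal scales a = 1.817, b = 1.000.
sin(ω/2) = (a − b)/(a + b) = 0.8166/2.817 = 0.2899, so ω = 2 arcsin(0.2899) ≈ 33.7°.

33.7°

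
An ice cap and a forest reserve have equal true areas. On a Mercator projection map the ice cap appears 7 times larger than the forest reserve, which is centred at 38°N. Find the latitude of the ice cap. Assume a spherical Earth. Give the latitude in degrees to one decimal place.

For equal true areas on Mercator, apparent areas scale as sec²φ, so the ratio is cos²φ₂ / cos²φ₁.
cos²φ₂ / cos²φ₁ = 7  ⇒  cos φ₁ = cos 38° / √7 = 0.7880/2.646 = 0.2978.
φ₁ = arccos(0.2978) ≈ 72.7°.

72.7°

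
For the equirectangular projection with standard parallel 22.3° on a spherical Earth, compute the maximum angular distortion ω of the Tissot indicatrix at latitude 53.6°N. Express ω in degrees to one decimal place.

With standard parallel φ₀ = 22.3°, the equirectangular projection gives x = Rλ cos φ₀, y = Rφ, so h = 1 and k = cos 22.3° / cos φ.
At 53.6°: h = 1.000, k = 1.559; principal scales a = 1.559, b = 1.000.
sin(ω/2) = (a − b)/(a + b) = 0.5591/2.559 = 0.2185, so ω = 2 arcsin(0.2185) ≈ 25.2°.

25.2°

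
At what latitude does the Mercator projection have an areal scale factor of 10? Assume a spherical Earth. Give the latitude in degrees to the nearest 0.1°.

71.6°

Mercator areal scale is sec²φ.
sec²φ = 10  ⇒  cos²φ = 0.1000  ⇒  cos φ = 0.3162.
φ = arccos(0.3162) ≈ 71.6°.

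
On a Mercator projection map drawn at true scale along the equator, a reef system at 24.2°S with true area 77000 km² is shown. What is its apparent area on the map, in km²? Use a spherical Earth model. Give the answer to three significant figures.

For Mercator, h = k = sec φ (a conformal cylindrical projection has a single point scale, 1/cos φ).
Areal scale = k² = sec²φ = 1/cos²(24.2°) = 1/0.9121² = 1.202.
Apparent area = 77000 × 1.202 ≈ 92600 km².

92600 km²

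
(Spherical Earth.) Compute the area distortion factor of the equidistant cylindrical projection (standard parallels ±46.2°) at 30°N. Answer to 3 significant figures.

The equidistant cylindrical projection with φ₀ = 46.2° has h = 1 (meridians true) and k = cos φ₀ / cos φ along parallels.
Areal scale = h·k = 1 × cos φ₀ / cos φ; at 30°, h = 1.000, k = 0.7992, so h·k = 0.7992.

0.799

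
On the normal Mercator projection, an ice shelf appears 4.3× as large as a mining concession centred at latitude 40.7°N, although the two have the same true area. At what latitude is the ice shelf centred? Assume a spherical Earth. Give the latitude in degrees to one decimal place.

68.6°

For equal true areas on Mercator, apparent areas scale as sec²φ, so the ratio is cos²φ₂ / cos²φ₁.
cos²φ₂ / cos²φ₁ = 4.3  ⇒  cos φ₁ = cos 40.7° / √4.3 = 0.7581/2.074 = 0.3656.
φ₁ = arccos(0.3656) ≈ 68.6°.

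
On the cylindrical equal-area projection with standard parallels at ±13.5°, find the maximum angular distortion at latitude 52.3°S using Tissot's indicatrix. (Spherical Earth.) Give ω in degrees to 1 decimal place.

A cylindrical equal-area projection with standard parallel φ₀ has meridian scale h = cos φ / cos φ₀ and parallel scale k = cos φ₀ / cos φ (so areas are preserved, h·k = 1).
At 52.3°: h = 0.6289, k = 1.590; principal scales a = 1.590, b = 0.6289.
sin(ω/2) = (a − b)/(a + b) = 0.9612/2.219 = 0.4332, so ω = 2 arcsin(0.4332) ≈ 51.3°.

51.3°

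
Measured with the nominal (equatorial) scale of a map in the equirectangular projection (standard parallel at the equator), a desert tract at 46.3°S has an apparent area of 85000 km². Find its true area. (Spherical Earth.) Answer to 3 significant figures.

Plate carrée maps x = Rλ, y = Rφ. The meridian scale is h = 1 and the parallel scale is k = 1/cos φ = sec φ.
Areal scale = h·k = 1 × sec φ; at 46.3°, h = 1.000, k = 1.447, so h·k = 1.447.
True area = apparent / (areal scale) = 85000 / 1.447 ≈ 58700 km².

58700 km²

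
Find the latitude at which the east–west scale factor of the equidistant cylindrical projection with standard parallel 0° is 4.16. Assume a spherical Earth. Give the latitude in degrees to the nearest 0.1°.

Plate carrée: h = 1, k = sec φ along parallels.
sec φ = 4.16  ⇒  cos φ = 0.2404  ⇒  φ ≈ 76.1°.

76.1°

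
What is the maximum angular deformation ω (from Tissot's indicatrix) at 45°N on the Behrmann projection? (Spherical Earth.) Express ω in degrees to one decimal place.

23.1°

Behrmann is a cylindrical equal-area projection with standard parallels at ±30°. A cylindrical equal-area projection with standard parallel φ₀ has meridian scale h = cos φ / cos φ₀ and parallel scale k = cos φ₀ / cos φ (so areas are preserved, h·k = 1).
At 45°: h = 0.8165, k = 1.225; principal scales a = 1.225, b = 0.8165.
sin(ω/2) = (a − b)/(a + b) = 0.4082/2.041 = 0.2000, so ω = 2 arcsin(0.2000) ≈ 23.1°.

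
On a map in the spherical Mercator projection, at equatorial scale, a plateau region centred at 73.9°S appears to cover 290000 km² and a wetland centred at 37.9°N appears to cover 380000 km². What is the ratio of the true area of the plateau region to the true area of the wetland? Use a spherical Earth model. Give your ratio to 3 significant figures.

0.0943

Since Mercator area scale is 1/cos²φ, the true area equals the apparent area multiplied by cos²φ.
True area of plateau region: 290000 × cos²(73.9°) = 290000 × 0.07690 = 22300 km².
True area of wetland: 380000 × cos²(37.9°) = 380000 × 0.6227 = 236600 km².
Ratio = 22300 / 236600 ≈ 0.0943.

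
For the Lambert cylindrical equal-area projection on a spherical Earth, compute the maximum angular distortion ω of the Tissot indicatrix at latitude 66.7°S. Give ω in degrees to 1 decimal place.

93.7°

The Lambert cylindrical equal-area projection is the cylindrical equal-area projection with its standard parallel at the equator (φ₀ = 0). Cylindrical equal-area (φ₀ = 0°): h = cos φ / cos 0° along meridians, k = cos 0° / cos φ along parallels; h·k = 1.
At 66.7°: h = 0.3955, k = 2.528; principal scales a = 2.528, b = 0.3955.
sin(ω/2) = (a − b)/(a + b) = 2.133/2.924 = 0.7294, so ω = 2 arcsin(0.7294) ≈ 93.7°.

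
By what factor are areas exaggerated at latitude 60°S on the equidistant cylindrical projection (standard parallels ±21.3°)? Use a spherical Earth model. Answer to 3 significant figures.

1.86

In the equirectangular projection with standard parallel φ₀ = 21.3° (x = Rλ cos φ₀, y = Rφ), meridians are true-scale (h = 1) and the parallel scale is k = cos φ₀ / cos φ.
Areal scale = h·k = 1 × cos φ₀ / cos φ; at 60°, h = 1.000, k = 1.863, so h·k = 1.863.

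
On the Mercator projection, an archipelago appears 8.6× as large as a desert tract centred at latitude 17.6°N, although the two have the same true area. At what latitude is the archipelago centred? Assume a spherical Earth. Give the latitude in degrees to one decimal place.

71.0°

Mercator areal scale is sec²φ, so apparent-area ratio = sec²φ₁ / sec²φ₂ = cos²φ₂ / cos²φ₁.
cos²φ₂ / cos²φ₁ = 8.6  ⇒  cos φ₁ = cos 17.6° / √8.6 = 0.9532/2.933 = 0.3250.
φ₁ = arccos(0.3250) ≈ 71.0°.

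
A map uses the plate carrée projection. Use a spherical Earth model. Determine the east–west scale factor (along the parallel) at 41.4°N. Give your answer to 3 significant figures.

1.33

In the plate carrée (x = Rλ, y = Rφ), meridians are true-scale (h = 1) and parallels are stretched by k = sec φ.
k = 1/cos 41.4° = 1/0.7501 = 1.333.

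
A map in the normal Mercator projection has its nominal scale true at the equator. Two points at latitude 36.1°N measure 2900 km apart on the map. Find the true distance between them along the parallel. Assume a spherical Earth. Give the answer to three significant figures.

For Mercator, h = k = sec φ (a conformal cylindrical projection has a single point scale, 1/cos φ).
Along the parallel at 36.1°, map distances are exaggerated by k = sec 36.1° = 1.238.
True distance = 2900 / 1.238 = 2900 × cos 36.1° ≈ 2340 km.

2340 km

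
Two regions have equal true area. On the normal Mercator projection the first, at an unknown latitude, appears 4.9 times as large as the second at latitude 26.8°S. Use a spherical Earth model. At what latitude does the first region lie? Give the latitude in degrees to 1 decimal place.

66.2°

For equal true areas on Mercator, apparent areas scale as sec²φ, so the ratio is cos²φ₂ / cos²φ₁.
cos²φ₂ / cos²φ₁ = 4.9  ⇒  cos φ₁ = cos 26.8° / √4.9 = 0.8926/2.214 = 0.4032.
φ₁ = arccos(0.4032) ≈ 66.2°.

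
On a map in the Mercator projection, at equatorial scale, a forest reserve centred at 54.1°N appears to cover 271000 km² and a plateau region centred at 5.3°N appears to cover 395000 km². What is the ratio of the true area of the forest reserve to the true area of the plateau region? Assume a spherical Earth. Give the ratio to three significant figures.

0.238

Mercator's areal exaggeration is sec²φ; hence true area = (apparent area) · cos²φ.
True area of forest reserve: 271000 × cos²(54.1°) = 271000 × 0.3438 = 93180 km².
True area of plateau region: 395000 × cos²(5.3°) = 395000 × 0.9915 = 391600 km².
Ratio = 93180 / 391600 ≈ 0.238.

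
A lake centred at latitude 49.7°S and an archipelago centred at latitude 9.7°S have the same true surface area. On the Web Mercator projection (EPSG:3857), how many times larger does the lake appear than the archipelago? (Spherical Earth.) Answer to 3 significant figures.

2.32

Mercator areal scale is sec²φ.
At 49.7°: sec²(49.7°) = 1/0.6468² = 2.390.
At 9.7°: sec²(9.7°) = 1/0.9857² = 1.029.
Ratio = 2.390/1.029 = cos²(9.7°)/cos²(49.7°) ≈ 2.32.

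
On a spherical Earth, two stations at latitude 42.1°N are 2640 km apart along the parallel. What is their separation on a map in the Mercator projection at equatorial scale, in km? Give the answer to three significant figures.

For Mercator, h = k = sec φ (a conformal cylindrical projection has a single point scale, 1/cos φ).
Along the parallel, k = sec 42.1° = 1/0.7420 = 1.348.
Map distance = 2640 × 1.348 ≈ 3560 km.

3560 km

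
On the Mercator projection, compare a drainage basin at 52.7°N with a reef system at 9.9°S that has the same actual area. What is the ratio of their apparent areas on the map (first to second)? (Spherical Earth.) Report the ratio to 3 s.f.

Mercator is conformal with k = sec φ, so areal scale = k² = sec²φ.
At 52.7°: sec²(52.7°) = 1/0.6060² = 2.723.
At 9.9°: sec²(9.9°) = 1/0.9851² = 1.030.
Ratio = 2.723/1.030 = cos²(9.9°)/cos²(52.7°) ≈ 2.64.

2.64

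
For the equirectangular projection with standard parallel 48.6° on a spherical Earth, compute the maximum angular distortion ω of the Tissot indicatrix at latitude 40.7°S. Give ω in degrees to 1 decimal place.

In the equirectangular projection with standard parallel φ₀ = 48.6° (x = Rλ cos φ₀, y = Rφ), meridians are true-scale (h = 1) and the parallel scale is k = cos φ₀ / cos φ.
At 40.7°: h = 1.000, k = 0.8723; principal scales a = 1.000, b = 0.8723.
sin(ω/2) = (a − b)/(a + b) = 0.1277/1.872 = 0.06821, so ω = 2 arcsin(0.06821) ≈ 7.8°.

7.8°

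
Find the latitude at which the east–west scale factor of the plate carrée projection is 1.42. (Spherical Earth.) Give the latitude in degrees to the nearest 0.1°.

45.2°

Plate carrée: h = 1, k = sec φ along parallels.
sec φ = 1.42  ⇒  cos φ = 0.7042  ⇒  φ ≈ 45.2°.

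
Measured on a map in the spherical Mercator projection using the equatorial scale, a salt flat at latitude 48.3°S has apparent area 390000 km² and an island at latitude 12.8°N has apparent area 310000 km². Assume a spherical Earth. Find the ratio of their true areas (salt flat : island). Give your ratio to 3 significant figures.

0.585

Mercator's areal exaggeration is sec²φ; hence true area = (apparent area) · cos²φ.
True area of salt flat: 390000 × cos²(48.3°) = 390000 × 0.4425 = 172600 km².
True area of island: 310000 × cos²(12.8°) = 310000 × 0.9509 = 294800 km².
Ratio = 172600 / 294800 ≈ 0.585.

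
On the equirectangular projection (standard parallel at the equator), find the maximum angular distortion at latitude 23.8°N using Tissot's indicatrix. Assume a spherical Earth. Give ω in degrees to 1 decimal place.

Plate carrée maps x = Rλ, y = Rφ. The meridian scale is h = 1 and the parallel scale is k = 1/cos φ = sec φ.
At 23.8°: h = 1.000, k = 1.093; principal scales a = 1.093, b = 1.000.
sin(ω/2) = (a − b)/(a + b) = 0.09294/2.093 = 0.04441, so ω = 2 arcsin(0.04441) ≈ 5.1°.

5.1°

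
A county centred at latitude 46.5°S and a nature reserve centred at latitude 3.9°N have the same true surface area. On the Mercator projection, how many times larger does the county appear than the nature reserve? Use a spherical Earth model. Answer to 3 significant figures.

Mercator is conformal with k = sec φ, so areal scale = k² = sec²φ.
At 46.5°: sec²(46.5°) = 1/0.6884² = 2.110.
At 3.9°: sec²(3.9°) = 1/0.9977² = 1.005.
Ratio = 2.110/1.005 = cos²(3.9°)/cos²(46.5°) ≈ 2.10.

2.10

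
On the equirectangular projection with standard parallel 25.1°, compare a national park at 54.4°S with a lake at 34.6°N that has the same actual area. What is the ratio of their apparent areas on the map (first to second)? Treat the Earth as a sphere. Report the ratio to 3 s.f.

With standard parallel φ₀ = 25.1°, the equirectangular projection gives x = Rλ cos φ₀, y = Rφ, so h = 1 and k = cos 25.1° / cos φ.
Areal scale at 54.4°: h·k = 1.000 × 1.556 = 1.556.
Areal scale at 34.6°: h·k = 1.000 × 1.100 = 1.100.
Ratio = 1.556/1.100 ≈ 1.41.

1.41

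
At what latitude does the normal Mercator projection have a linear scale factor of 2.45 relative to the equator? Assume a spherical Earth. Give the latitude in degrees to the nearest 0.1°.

65.9°

Mercator scale is k = sec φ = 1/cos φ.
1/cos φ = 2.45  ⇒  cos φ = 0.4082  ⇒  φ = arccos(0.4082) ≈ 65.9°.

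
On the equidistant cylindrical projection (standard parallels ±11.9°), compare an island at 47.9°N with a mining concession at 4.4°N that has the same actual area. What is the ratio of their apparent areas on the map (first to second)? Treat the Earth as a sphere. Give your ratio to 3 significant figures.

1.49

With standard parallel φ₀ = 11.9°, the equirectangular projection gives x = Rλ cos φ₀, y = Rφ, so h = 1 and k = cos 11.9° / cos φ.
Areal scale at 47.9°: h·k = 1.000 × 1.460 = 1.460.
Areal scale at 4.4°: h·k = 1.000 × 0.9814 = 0.9814.
Ratio = 1.460/0.9814 ≈ 1.49.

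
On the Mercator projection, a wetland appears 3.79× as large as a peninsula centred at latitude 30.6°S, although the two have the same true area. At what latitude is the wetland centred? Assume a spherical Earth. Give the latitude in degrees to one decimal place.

Mercator areal scale is sec²φ, so apparent-area ratio = sec²φ₁ / sec²φ₂ = cos²φ₂ / cos²φ₁.
cos²φ₂ / cos²φ₁ = 3.79  ⇒  cos φ₁ = cos 30.6° / √3.79 = 0.8607/1.947 = 0.4421.
φ₁ = arccos(0.4421) ≈ 63.8°.

63.8°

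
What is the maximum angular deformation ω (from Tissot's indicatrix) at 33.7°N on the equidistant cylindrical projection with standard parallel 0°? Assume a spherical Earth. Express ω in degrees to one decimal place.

In the plate carrée (x = Rλ, y = Rφ), meridians are true-scale (h = 1) and parallels are stretched by k = sec φ.
At 33.7°: h = 1.000, k = 1.202; principal scales a = 1.202, b = 1.000.
sin(ω/2) = (a − b)/(a + b) = 0.2020/2.202 = 0.09173, so ω = 2 arcsin(0.09173) ≈ 10.5°.

10.5°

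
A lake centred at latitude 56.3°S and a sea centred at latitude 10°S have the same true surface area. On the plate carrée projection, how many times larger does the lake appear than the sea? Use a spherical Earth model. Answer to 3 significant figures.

1.77

Plate carrée maps x = Rλ, y = Rφ. The meridian scale is h = 1 and the parallel scale is k = 1/cos φ = sec φ.
Areal scale at 56.3°: h·k = 1.000 × 1.802 = 1.802.
Areal scale at 10°: h·k = 1.000 × 1.015 = 1.015.
Ratio = 1.802/1.015 ≈ 1.77.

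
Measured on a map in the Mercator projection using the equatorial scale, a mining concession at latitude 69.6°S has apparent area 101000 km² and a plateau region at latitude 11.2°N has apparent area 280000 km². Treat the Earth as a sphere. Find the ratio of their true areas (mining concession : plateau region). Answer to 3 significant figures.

On Mercator the areal scale is sec²φ, so true area = apparent × cos²φ.
True area of mining concession: 101000 × cos²(69.6°) = 101000 × 0.1215 = 12270 km².
True area of plateau region: 280000 × cos²(11.2°) = 280000 × 0.9623 = 269400 km².
Ratio = 12270 / 269400 ≈ 0.0455.

0.0455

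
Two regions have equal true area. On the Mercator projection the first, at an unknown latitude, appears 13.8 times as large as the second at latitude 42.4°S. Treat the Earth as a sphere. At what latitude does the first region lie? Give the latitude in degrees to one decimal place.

Mercator areal scale is sec²φ, so apparent-area ratio = sec²φ₁ / sec²φ₂ = cos²φ₂ / cos²φ₁.
cos²φ₂ / cos²φ₁ = 13.8  ⇒  cos φ₁ = cos 42.4° / √13.8 = 0.7385/3.715 = 0.1988.
φ₁ = arccos(0.1988) ≈ 78.5°.

78.5°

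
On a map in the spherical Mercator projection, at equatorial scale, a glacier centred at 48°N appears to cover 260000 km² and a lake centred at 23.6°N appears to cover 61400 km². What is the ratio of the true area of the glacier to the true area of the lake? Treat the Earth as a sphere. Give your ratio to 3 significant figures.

2.26

Mercator's areal exaggeration is sec²φ; hence true area = (apparent area) · cos²φ.
True area of glacier: 260000 × cos²(48°) = 260000 × 0.4477 = 116400 km².
True area of lake: 61400 × cos²(23.6°) = 61400 × 0.8397 = 51560 km².
Ratio = 116400 / 51560 ≈ 2.26.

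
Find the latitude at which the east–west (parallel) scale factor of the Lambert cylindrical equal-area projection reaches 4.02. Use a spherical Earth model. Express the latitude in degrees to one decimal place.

75.6°

The Lambert cylindrical equal-area projection is the cylindrical equal-area projection with its standard parallel at the equator (φ₀ = 0). Cylindrical equal-area (φ₀ = 0°): h = cos φ / cos 0° along meridians, k = cos 0° / cos φ along parallels; h·k = 1.
k = cos φ₀ / cos φ = 4.02  ⇒  cos φ = cos 0° / 4.02 = 0.2488.
φ = arccos(0.2488) ≈ 75.6°.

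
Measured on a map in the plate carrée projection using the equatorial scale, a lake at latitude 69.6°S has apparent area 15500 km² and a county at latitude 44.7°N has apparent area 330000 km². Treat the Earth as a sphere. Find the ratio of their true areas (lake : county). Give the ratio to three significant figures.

0.0230

On the plate carrée, areal scale = h·k = 1 × sec φ, so true area = apparent × cos φ.
True area of lake: 15500 × cos(69.6°) = 15500 × 0.3486 = 5403 km².
True area of county: 330000 × cos(44.7°) = 330000 × 0.7108 = 234600 km².
Ratio = 5403 / 234600 ≈ 0.0230.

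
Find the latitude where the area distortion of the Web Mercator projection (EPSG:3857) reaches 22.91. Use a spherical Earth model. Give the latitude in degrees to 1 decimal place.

77.9°

Mercator areal scale is sec²φ.
sec²φ = 22.91  ⇒  cos²φ = 0.04365  ⇒  cos φ = 0.2089.
φ = arccos(0.2089) ≈ 77.9°.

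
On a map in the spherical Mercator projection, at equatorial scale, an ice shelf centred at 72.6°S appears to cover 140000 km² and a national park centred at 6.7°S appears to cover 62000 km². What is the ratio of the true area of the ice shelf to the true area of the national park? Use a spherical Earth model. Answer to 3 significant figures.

Since Mercator area scale is 1/cos²φ, the true area equals the apparent area multiplied by cos²φ.
True area of ice shelf: 140000 × cos²(72.6°) = 140000 × 0.08943 = 12520 km².
True area of national park: 62000 × cos²(6.7°) = 62000 × 0.9864 = 61160 km².
Ratio = 12520 / 61160 ≈ 0.205.

0.205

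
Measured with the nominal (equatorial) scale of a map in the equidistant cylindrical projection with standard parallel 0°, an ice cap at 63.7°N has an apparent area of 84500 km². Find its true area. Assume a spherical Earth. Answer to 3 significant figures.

In the plate carrée (x = Rλ, y = Rφ), meridians are true-scale (h = 1) and parallels are stretched by k = sec φ.
Areal scale = h·k = 1 × sec φ; at 63.7°, h = 1.000, k = 2.257, so h·k = 2.257.
True area = apparent / (areal scale) = 84500 / 2.257 ≈ 37400 km².

37400 km²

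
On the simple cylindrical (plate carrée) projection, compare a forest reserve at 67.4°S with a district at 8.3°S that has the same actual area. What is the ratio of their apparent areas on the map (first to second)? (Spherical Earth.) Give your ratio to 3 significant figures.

2.57

For the equirectangular projection with φ₀ = 0 (plate carrée), h = 1 along meridians and k = sec φ along parallels.
Areal scale at 67.4°: h·k = 1.000 × 2.602 = 2.602.
Areal scale at 8.3°: h·k = 1.000 × 1.011 = 1.011.
Ratio = 2.602/1.011 ≈ 2.57.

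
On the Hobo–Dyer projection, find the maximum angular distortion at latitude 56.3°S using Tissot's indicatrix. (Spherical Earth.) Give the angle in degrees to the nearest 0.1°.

Hobo–Dyer is a cylindrical equal-area projection with standard parallels at ±37.5°. A cylindrical equal-area projection with standard parallel φ₀ has meridian scale h = cos φ / cos φ₀ and parallel scale k = cos φ₀ / cos φ (so areas are preserved, h·k = 1).
At 56.3°: h = 0.6994, k = 1.430; principal scales a = 1.430, b = 0.6994.
sin(ω/2) = (a − b)/(a + b) = 0.7305/2.129 = 0.3431, so ω = 2 arcsin(0.3431) ≈ 40.1°.

40.1°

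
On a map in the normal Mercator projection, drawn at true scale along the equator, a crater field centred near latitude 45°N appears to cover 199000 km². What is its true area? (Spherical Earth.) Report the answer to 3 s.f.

99500 km²

Mercator is conformal, so the point scale is isotropic: h = k = sec φ = 1/cos φ.
Areal scale = k² = sec²φ = 1/cos²(45°) = 1/0.7071² = 2.000.
True area = apparent / (areal scale) = 199000 / 2.000 ≈ 99500 km².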